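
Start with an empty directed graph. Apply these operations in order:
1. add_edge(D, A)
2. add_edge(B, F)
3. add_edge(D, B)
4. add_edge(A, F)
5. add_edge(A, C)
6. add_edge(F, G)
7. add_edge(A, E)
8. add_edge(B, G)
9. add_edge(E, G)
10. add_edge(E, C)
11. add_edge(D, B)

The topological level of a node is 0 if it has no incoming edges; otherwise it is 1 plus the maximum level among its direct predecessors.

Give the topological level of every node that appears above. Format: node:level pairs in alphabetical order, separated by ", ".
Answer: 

Op 1: add_edge(D, A). Edges now: 1
Op 2: add_edge(B, F). Edges now: 2
Op 3: add_edge(D, B). Edges now: 3
Op 4: add_edge(A, F). Edges now: 4
Op 5: add_edge(A, C). Edges now: 5
Op 6: add_edge(F, G). Edges now: 6
Op 7: add_edge(A, E). Edges now: 7
Op 8: add_edge(B, G). Edges now: 8
Op 9: add_edge(E, G). Edges now: 9
Op 10: add_edge(E, C). Edges now: 10
Op 11: add_edge(D, B) (duplicate, no change). Edges now: 10
Compute levels (Kahn BFS):
  sources (in-degree 0): D
  process D: level=0
    D->A: in-degree(A)=0, level(A)=1, enqueue
    D->B: in-degree(B)=0, level(B)=1, enqueue
  process A: level=1
    A->C: in-degree(C)=1, level(C)>=2
    A->E: in-degree(E)=0, level(E)=2, enqueue
    A->F: in-degree(F)=1, level(F)>=2
  process B: level=1
    B->F: in-degree(F)=0, level(F)=2, enqueue
    B->G: in-degree(G)=2, level(G)>=2
  process E: level=2
    E->C: in-degree(C)=0, level(C)=3, enqueue
    E->G: in-degree(G)=1, level(G)>=3
  process F: level=2
    F->G: in-degree(G)=0, level(G)=3, enqueue
  process C: level=3
  process G: level=3
All levels: A:1, B:1, C:3, D:0, E:2, F:2, G:3

Answer: A:1, B:1, C:3, D:0, E:2, F:2, G:3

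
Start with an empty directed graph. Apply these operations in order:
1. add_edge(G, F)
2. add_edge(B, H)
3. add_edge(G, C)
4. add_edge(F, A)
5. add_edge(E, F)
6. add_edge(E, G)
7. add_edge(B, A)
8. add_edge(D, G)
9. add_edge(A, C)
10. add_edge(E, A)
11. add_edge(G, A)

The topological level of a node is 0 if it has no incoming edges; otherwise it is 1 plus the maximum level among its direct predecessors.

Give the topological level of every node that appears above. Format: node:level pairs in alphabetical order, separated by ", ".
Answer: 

Answer: A:3, B:0, C:4, D:0, E:0, F:2, G:1, H:1

Derivation:
Op 1: add_edge(G, F). Edges now: 1
Op 2: add_edge(B, H). Edges now: 2
Op 3: add_edge(G, C). Edges now: 3
Op 4: add_edge(F, A). Edges now: 4
Op 5: add_edge(E, F). Edges now: 5
Op 6: add_edge(E, G). Edges now: 6
Op 7: add_edge(B, A). Edges now: 7
Op 8: add_edge(D, G). Edges now: 8
Op 9: add_edge(A, C). Edges now: 9
Op 10: add_edge(E, A). Edges now: 10
Op 11: add_edge(G, A). Edges now: 11
Compute levels (Kahn BFS):
  sources (in-degree 0): B, D, E
  process B: level=0
    B->A: in-degree(A)=3, level(A)>=1
    B->H: in-degree(H)=0, level(H)=1, enqueue
  process D: level=0
    D->G: in-degree(G)=1, level(G)>=1
  process E: level=0
    E->A: in-degree(A)=2, level(A)>=1
    E->F: in-degree(F)=1, level(F)>=1
    E->G: in-degree(G)=0, level(G)=1, enqueue
  process H: level=1
  process G: level=1
    G->A: in-degree(A)=1, level(A)>=2
    G->C: in-degree(C)=1, level(C)>=2
    G->F: in-degree(F)=0, level(F)=2, enqueue
  process F: level=2
    F->A: in-degree(A)=0, level(A)=3, enqueue
  process A: level=3
    A->C: in-degree(C)=0, level(C)=4, enqueue
  process C: level=4
All levels: A:3, B:0, C:4, D:0, E:0, F:2, G:1, H:1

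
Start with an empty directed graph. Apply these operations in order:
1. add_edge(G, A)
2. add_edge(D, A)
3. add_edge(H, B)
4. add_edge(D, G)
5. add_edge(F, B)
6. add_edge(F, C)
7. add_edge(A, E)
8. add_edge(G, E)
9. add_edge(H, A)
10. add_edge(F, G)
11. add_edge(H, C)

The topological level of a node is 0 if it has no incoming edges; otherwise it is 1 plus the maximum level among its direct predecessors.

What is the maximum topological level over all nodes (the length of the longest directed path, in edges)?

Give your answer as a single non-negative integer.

Op 1: add_edge(G, A). Edges now: 1
Op 2: add_edge(D, A). Edges now: 2
Op 3: add_edge(H, B). Edges now: 3
Op 4: add_edge(D, G). Edges now: 4
Op 5: add_edge(F, B). Edges now: 5
Op 6: add_edge(F, C). Edges now: 6
Op 7: add_edge(A, E). Edges now: 7
Op 8: add_edge(G, E). Edges now: 8
Op 9: add_edge(H, A). Edges now: 9
Op 10: add_edge(F, G). Edges now: 10
Op 11: add_edge(H, C). Edges now: 11
Compute levels (Kahn BFS):
  sources (in-degree 0): D, F, H
  process D: level=0
    D->A: in-degree(A)=2, level(A)>=1
    D->G: in-degree(G)=1, level(G)>=1
  process F: level=0
    F->B: in-degree(B)=1, level(B)>=1
    F->C: in-degree(C)=1, level(C)>=1
    F->G: in-degree(G)=0, level(G)=1, enqueue
  process H: level=0
    H->A: in-degree(A)=1, level(A)>=1
    H->B: in-degree(B)=0, level(B)=1, enqueue
    H->C: in-degree(C)=0, level(C)=1, enqueue
  process G: level=1
    G->A: in-degree(A)=0, level(A)=2, enqueue
    G->E: in-degree(E)=1, level(E)>=2
  process B: level=1
  process C: level=1
  process A: level=2
    A->E: in-degree(E)=0, level(E)=3, enqueue
  process E: level=3
All levels: A:2, B:1, C:1, D:0, E:3, F:0, G:1, H:0
max level = 3

Answer: 3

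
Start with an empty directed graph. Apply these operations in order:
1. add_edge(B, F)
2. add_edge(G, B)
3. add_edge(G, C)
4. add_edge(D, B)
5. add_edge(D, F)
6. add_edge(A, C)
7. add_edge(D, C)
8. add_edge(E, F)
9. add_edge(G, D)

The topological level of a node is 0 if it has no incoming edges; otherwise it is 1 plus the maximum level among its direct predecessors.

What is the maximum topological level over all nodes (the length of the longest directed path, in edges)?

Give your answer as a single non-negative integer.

Answer: 3

Derivation:
Op 1: add_edge(B, F). Edges now: 1
Op 2: add_edge(G, B). Edges now: 2
Op 3: add_edge(G, C). Edges now: 3
Op 4: add_edge(D, B). Edges now: 4
Op 5: add_edge(D, F). Edges now: 5
Op 6: add_edge(A, C). Edges now: 6
Op 7: add_edge(D, C). Edges now: 7
Op 8: add_edge(E, F). Edges now: 8
Op 9: add_edge(G, D). Edges now: 9
Compute levels (Kahn BFS):
  sources (in-degree 0): A, E, G
  process A: level=0
    A->C: in-degree(C)=2, level(C)>=1
  process E: level=0
    E->F: in-degree(F)=2, level(F)>=1
  process G: level=0
    G->B: in-degree(B)=1, level(B)>=1
    G->C: in-degree(C)=1, level(C)>=1
    G->D: in-degree(D)=0, level(D)=1, enqueue
  process D: level=1
    D->B: in-degree(B)=0, level(B)=2, enqueue
    D->C: in-degree(C)=0, level(C)=2, enqueue
    D->F: in-degree(F)=1, level(F)>=2
  process B: level=2
    B->F: in-degree(F)=0, level(F)=3, enqueue
  process C: level=2
  process F: level=3
All levels: A:0, B:2, C:2, D:1, E:0, F:3, G:0
max level = 3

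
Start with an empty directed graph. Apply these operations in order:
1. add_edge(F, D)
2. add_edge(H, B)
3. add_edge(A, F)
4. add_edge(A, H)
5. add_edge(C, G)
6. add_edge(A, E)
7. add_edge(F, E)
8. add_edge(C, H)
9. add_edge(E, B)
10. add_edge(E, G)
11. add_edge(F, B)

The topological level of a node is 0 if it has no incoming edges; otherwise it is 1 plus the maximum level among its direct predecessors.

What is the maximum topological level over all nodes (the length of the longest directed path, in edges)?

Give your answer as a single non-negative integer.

Op 1: add_edge(F, D). Edges now: 1
Op 2: add_edge(H, B). Edges now: 2
Op 3: add_edge(A, F). Edges now: 3
Op 4: add_edge(A, H). Edges now: 4
Op 5: add_edge(C, G). Edges now: 5
Op 6: add_edge(A, E). Edges now: 6
Op 7: add_edge(F, E). Edges now: 7
Op 8: add_edge(C, H). Edges now: 8
Op 9: add_edge(E, B). Edges now: 9
Op 10: add_edge(E, G). Edges now: 10
Op 11: add_edge(F, B). Edges now: 11
Compute levels (Kahn BFS):
  sources (in-degree 0): A, C
  process A: level=0
    A->E: in-degree(E)=1, level(E)>=1
    A->F: in-degree(F)=0, level(F)=1, enqueue
    A->H: in-degree(H)=1, level(H)>=1
  process C: level=0
    C->G: in-degree(G)=1, level(G)>=1
    C->H: in-degree(H)=0, level(H)=1, enqueue
  process F: level=1
    F->B: in-degree(B)=2, level(B)>=2
    F->D: in-degree(D)=0, level(D)=2, enqueue
    F->E: in-degree(E)=0, level(E)=2, enqueue
  process H: level=1
    H->B: in-degree(B)=1, level(B)>=2
  process D: level=2
  process E: level=2
    E->B: in-degree(B)=0, level(B)=3, enqueue
    E->G: in-degree(G)=0, level(G)=3, enqueue
  process B: level=3
  process G: level=3
All levels: A:0, B:3, C:0, D:2, E:2, F:1, G:3, H:1
max level = 3

Answer: 3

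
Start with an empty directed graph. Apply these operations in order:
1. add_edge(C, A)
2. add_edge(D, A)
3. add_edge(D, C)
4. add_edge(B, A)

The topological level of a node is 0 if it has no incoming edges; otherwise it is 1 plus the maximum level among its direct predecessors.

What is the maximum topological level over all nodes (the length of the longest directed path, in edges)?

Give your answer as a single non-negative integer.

Op 1: add_edge(C, A). Edges now: 1
Op 2: add_edge(D, A). Edges now: 2
Op 3: add_edge(D, C). Edges now: 3
Op 4: add_edge(B, A). Edges now: 4
Compute levels (Kahn BFS):
  sources (in-degree 0): B, D
  process B: level=0
    B->A: in-degree(A)=2, level(A)>=1
  process D: level=0
    D->A: in-degree(A)=1, level(A)>=1
    D->C: in-degree(C)=0, level(C)=1, enqueue
  process C: level=1
    C->A: in-degree(A)=0, level(A)=2, enqueue
  process A: level=2
All levels: A:2, B:0, C:1, D:0
max level = 2

Answer: 2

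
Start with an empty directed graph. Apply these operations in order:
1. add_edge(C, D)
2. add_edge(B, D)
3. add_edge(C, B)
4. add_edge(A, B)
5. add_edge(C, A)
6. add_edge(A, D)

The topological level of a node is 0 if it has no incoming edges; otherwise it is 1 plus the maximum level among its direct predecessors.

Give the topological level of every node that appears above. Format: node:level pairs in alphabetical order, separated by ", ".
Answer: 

Op 1: add_edge(C, D). Edges now: 1
Op 2: add_edge(B, D). Edges now: 2
Op 3: add_edge(C, B). Edges now: 3
Op 4: add_edge(A, B). Edges now: 4
Op 5: add_edge(C, A). Edges now: 5
Op 6: add_edge(A, D). Edges now: 6
Compute levels (Kahn BFS):
  sources (in-degree 0): C
  process C: level=0
    C->A: in-degree(A)=0, level(A)=1, enqueue
    C->B: in-degree(B)=1, level(B)>=1
    C->D: in-degree(D)=2, level(D)>=1
  process A: level=1
    A->B: in-degree(B)=0, level(B)=2, enqueue
    A->D: in-degree(D)=1, level(D)>=2
  process B: level=2
    B->D: in-degree(D)=0, level(D)=3, enqueue
  process D: level=3
All levels: A:1, B:2, C:0, D:3

Answer: A:1, B:2, C:0, D:3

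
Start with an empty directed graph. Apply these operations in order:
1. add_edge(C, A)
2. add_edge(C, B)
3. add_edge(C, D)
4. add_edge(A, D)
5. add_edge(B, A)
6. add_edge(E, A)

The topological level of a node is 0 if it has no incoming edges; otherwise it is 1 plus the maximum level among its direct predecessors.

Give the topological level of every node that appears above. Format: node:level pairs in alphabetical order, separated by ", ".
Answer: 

Answer: A:2, B:1, C:0, D:3, E:0

Derivation:
Op 1: add_edge(C, A). Edges now: 1
Op 2: add_edge(C, B). Edges now: 2
Op 3: add_edge(C, D). Edges now: 3
Op 4: add_edge(A, D). Edges now: 4
Op 5: add_edge(B, A). Edges now: 5
Op 6: add_edge(E, A). Edges now: 6
Compute levels (Kahn BFS):
  sources (in-degree 0): C, E
  process C: level=0
    C->A: in-degree(A)=2, level(A)>=1
    C->B: in-degree(B)=0, level(B)=1, enqueue
    C->D: in-degree(D)=1, level(D)>=1
  process E: level=0
    E->A: in-degree(A)=1, level(A)>=1
  process B: level=1
    B->A: in-degree(A)=0, level(A)=2, enqueue
  process A: level=2
    A->D: in-degree(D)=0, level(D)=3, enqueue
  process D: level=3
All levels: A:2, B:1, C:0, D:3, E:0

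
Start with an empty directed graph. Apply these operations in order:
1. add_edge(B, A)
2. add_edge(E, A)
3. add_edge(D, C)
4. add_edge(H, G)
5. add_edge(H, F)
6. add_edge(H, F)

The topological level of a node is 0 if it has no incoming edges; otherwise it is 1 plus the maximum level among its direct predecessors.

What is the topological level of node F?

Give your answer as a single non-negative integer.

Answer: 1

Derivation:
Op 1: add_edge(B, A). Edges now: 1
Op 2: add_edge(E, A). Edges now: 2
Op 3: add_edge(D, C). Edges now: 3
Op 4: add_edge(H, G). Edges now: 4
Op 5: add_edge(H, F). Edges now: 5
Op 6: add_edge(H, F) (duplicate, no change). Edges now: 5
Compute levels (Kahn BFS):
  sources (in-degree 0): B, D, E, H
  process B: level=0
    B->A: in-degree(A)=1, level(A)>=1
  process D: level=0
    D->C: in-degree(C)=0, level(C)=1, enqueue
  process E: level=0
    E->A: in-degree(A)=0, level(A)=1, enqueue
  process H: level=0
    H->F: in-degree(F)=0, level(F)=1, enqueue
    H->G: in-degree(G)=0, level(G)=1, enqueue
  process C: level=1
  process A: level=1
  process F: level=1
  process G: level=1
All levels: A:1, B:0, C:1, D:0, E:0, F:1, G:1, H:0
level(F) = 1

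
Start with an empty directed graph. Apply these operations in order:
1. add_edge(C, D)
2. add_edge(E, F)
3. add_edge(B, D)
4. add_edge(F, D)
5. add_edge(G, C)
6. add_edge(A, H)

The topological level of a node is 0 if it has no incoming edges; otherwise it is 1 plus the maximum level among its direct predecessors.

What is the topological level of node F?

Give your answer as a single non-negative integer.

Op 1: add_edge(C, D). Edges now: 1
Op 2: add_edge(E, F). Edges now: 2
Op 3: add_edge(B, D). Edges now: 3
Op 4: add_edge(F, D). Edges now: 4
Op 5: add_edge(G, C). Edges now: 5
Op 6: add_edge(A, H). Edges now: 6
Compute levels (Kahn BFS):
  sources (in-degree 0): A, B, E, G
  process A: level=0
    A->H: in-degree(H)=0, level(H)=1, enqueue
  process B: level=0
    B->D: in-degree(D)=2, level(D)>=1
  process E: level=0
    E->F: in-degree(F)=0, level(F)=1, enqueue
  process G: level=0
    G->C: in-degree(C)=0, level(C)=1, enqueue
  process H: level=1
  process F: level=1
    F->D: in-degree(D)=1, level(D)>=2
  process C: level=1
    C->D: in-degree(D)=0, level(D)=2, enqueue
  process D: level=2
All levels: A:0, B:0, C:1, D:2, E:0, F:1, G:0, H:1
level(F) = 1

Answer: 1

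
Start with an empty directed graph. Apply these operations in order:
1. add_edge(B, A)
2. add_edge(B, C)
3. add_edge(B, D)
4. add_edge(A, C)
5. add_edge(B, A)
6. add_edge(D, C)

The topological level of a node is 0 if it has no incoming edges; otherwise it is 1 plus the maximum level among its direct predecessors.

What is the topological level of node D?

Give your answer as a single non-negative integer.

Op 1: add_edge(B, A). Edges now: 1
Op 2: add_edge(B, C). Edges now: 2
Op 3: add_edge(B, D). Edges now: 3
Op 4: add_edge(A, C). Edges now: 4
Op 5: add_edge(B, A) (duplicate, no change). Edges now: 4
Op 6: add_edge(D, C). Edges now: 5
Compute levels (Kahn BFS):
  sources (in-degree 0): B
  process B: level=0
    B->A: in-degree(A)=0, level(A)=1, enqueue
    B->C: in-degree(C)=2, level(C)>=1
    B->D: in-degree(D)=0, level(D)=1, enqueue
  process A: level=1
    A->C: in-degree(C)=1, level(C)>=2
  process D: level=1
    D->C: in-degree(C)=0, level(C)=2, enqueue
  process C: level=2
All levels: A:1, B:0, C:2, D:1
level(D) = 1

Answer: 1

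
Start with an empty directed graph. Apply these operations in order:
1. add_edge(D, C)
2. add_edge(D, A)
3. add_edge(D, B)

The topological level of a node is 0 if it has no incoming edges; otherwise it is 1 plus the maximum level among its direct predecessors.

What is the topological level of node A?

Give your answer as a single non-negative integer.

Op 1: add_edge(D, C). Edges now: 1
Op 2: add_edge(D, A). Edges now: 2
Op 3: add_edge(D, B). Edges now: 3
Compute levels (Kahn BFS):
  sources (in-degree 0): D
  process D: level=0
    D->A: in-degree(A)=0, level(A)=1, enqueue
    D->B: in-degree(B)=0, level(B)=1, enqueue
    D->C: in-degree(C)=0, level(C)=1, enqueue
  process A: level=1
  process B: level=1
  process C: level=1
All levels: A:1, B:1, C:1, D:0
level(A) = 1

Answer: 1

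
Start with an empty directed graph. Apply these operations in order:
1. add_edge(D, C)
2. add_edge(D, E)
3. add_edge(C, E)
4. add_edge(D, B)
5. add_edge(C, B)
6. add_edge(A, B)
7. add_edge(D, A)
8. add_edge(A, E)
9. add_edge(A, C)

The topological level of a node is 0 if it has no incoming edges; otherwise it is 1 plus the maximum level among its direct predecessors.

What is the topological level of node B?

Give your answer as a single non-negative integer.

Op 1: add_edge(D, C). Edges now: 1
Op 2: add_edge(D, E). Edges now: 2
Op 3: add_edge(C, E). Edges now: 3
Op 4: add_edge(D, B). Edges now: 4
Op 5: add_edge(C, B). Edges now: 5
Op 6: add_edge(A, B). Edges now: 6
Op 7: add_edge(D, A). Edges now: 7
Op 8: add_edge(A, E). Edges now: 8
Op 9: add_edge(A, C). Edges now: 9
Compute levels (Kahn BFS):
  sources (in-degree 0): D
  process D: level=0
    D->A: in-degree(A)=0, level(A)=1, enqueue
    D->B: in-degree(B)=2, level(B)>=1
    D->C: in-degree(C)=1, level(C)>=1
    D->E: in-degree(E)=2, level(E)>=1
  process A: level=1
    A->B: in-degree(B)=1, level(B)>=2
    A->C: in-degree(C)=0, level(C)=2, enqueue
    A->E: in-degree(E)=1, level(E)>=2
  process C: level=2
    C->B: in-degree(B)=0, level(B)=3, enqueue
    C->E: in-degree(E)=0, level(E)=3, enqueue
  process B: level=3
  process E: level=3
All levels: A:1, B:3, C:2, D:0, E:3
level(B) = 3

Answer: 3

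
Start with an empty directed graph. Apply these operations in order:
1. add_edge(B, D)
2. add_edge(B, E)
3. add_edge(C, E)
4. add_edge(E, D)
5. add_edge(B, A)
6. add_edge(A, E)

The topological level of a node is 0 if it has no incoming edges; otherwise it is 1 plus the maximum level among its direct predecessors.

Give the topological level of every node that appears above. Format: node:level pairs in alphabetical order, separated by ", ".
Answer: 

Answer: A:1, B:0, C:0, D:3, E:2

Derivation:
Op 1: add_edge(B, D). Edges now: 1
Op 2: add_edge(B, E). Edges now: 2
Op 3: add_edge(C, E). Edges now: 3
Op 4: add_edge(E, D). Edges now: 4
Op 5: add_edge(B, A). Edges now: 5
Op 6: add_edge(A, E). Edges now: 6
Compute levels (Kahn BFS):
  sources (in-degree 0): B, C
  process B: level=0
    B->A: in-degree(A)=0, level(A)=1, enqueue
    B->D: in-degree(D)=1, level(D)>=1
    B->E: in-degree(E)=2, level(E)>=1
  process C: level=0
    C->E: in-degree(E)=1, level(E)>=1
  process A: level=1
    A->E: in-degree(E)=0, level(E)=2, enqueue
  process E: level=2
    E->D: in-degree(D)=0, level(D)=3, enqueue
  process D: level=3
All levels: A:1, B:0, C:0, D:3, E:2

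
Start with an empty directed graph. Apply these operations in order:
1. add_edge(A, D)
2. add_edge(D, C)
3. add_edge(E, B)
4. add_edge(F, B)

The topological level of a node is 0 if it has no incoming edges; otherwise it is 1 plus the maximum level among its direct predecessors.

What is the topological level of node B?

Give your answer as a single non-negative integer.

Answer: 1

Derivation:
Op 1: add_edge(A, D). Edges now: 1
Op 2: add_edge(D, C). Edges now: 2
Op 3: add_edge(E, B). Edges now: 3
Op 4: add_edge(F, B). Edges now: 4
Compute levels (Kahn BFS):
  sources (in-degree 0): A, E, F
  process A: level=0
    A->D: in-degree(D)=0, level(D)=1, enqueue
  process E: level=0
    E->B: in-degree(B)=1, level(B)>=1
  process F: level=0
    F->B: in-degree(B)=0, level(B)=1, enqueue
  process D: level=1
    D->C: in-degree(C)=0, level(C)=2, enqueue
  process B: level=1
  process C: level=2
All levels: A:0, B:1, C:2, D:1, E:0, F:0
level(B) = 1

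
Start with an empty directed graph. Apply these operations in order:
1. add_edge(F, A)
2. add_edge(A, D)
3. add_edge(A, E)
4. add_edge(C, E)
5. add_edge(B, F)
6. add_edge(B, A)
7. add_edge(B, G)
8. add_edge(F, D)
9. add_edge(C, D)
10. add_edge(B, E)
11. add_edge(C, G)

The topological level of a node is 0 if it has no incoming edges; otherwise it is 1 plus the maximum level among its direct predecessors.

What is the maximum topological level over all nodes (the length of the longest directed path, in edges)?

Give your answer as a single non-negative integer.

Op 1: add_edge(F, A). Edges now: 1
Op 2: add_edge(A, D). Edges now: 2
Op 3: add_edge(A, E). Edges now: 3
Op 4: add_edge(C, E). Edges now: 4
Op 5: add_edge(B, F). Edges now: 5
Op 6: add_edge(B, A). Edges now: 6
Op 7: add_edge(B, G). Edges now: 7
Op 8: add_edge(F, D). Edges now: 8
Op 9: add_edge(C, D). Edges now: 9
Op 10: add_edge(B, E). Edges now: 10
Op 11: add_edge(C, G). Edges now: 11
Compute levels (Kahn BFS):
  sources (in-degree 0): B, C
  process B: level=0
    B->A: in-degree(A)=1, level(A)>=1
    B->E: in-degree(E)=2, level(E)>=1
    B->F: in-degree(F)=0, level(F)=1, enqueue
    B->G: in-degree(G)=1, level(G)>=1
  process C: level=0
    C->D: in-degree(D)=2, level(D)>=1
    C->E: in-degree(E)=1, level(E)>=1
    C->G: in-degree(G)=0, level(G)=1, enqueue
  process F: level=1
    F->A: in-degree(A)=0, level(A)=2, enqueue
    F->D: in-degree(D)=1, level(D)>=2
  process G: level=1
  process A: level=2
    A->D: in-degree(D)=0, level(D)=3, enqueue
    A->E: in-degree(E)=0, level(E)=3, enqueue
  process D: level=3
  process E: level=3
All levels: A:2, B:0, C:0, D:3, E:3, F:1, G:1
max level = 3

Answer: 3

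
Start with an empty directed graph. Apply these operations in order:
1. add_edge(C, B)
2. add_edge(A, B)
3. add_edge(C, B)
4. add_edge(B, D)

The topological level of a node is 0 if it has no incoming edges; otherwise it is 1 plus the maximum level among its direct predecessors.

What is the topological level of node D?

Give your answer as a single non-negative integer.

Op 1: add_edge(C, B). Edges now: 1
Op 2: add_edge(A, B). Edges now: 2
Op 3: add_edge(C, B) (duplicate, no change). Edges now: 2
Op 4: add_edge(B, D). Edges now: 3
Compute levels (Kahn BFS):
  sources (in-degree 0): A, C
  process A: level=0
    A->B: in-degree(B)=1, level(B)>=1
  process C: level=0
    C->B: in-degree(B)=0, level(B)=1, enqueue
  process B: level=1
    B->D: in-degree(D)=0, level(D)=2, enqueue
  process D: level=2
All levels: A:0, B:1, C:0, D:2
level(D) = 2

Answer: 2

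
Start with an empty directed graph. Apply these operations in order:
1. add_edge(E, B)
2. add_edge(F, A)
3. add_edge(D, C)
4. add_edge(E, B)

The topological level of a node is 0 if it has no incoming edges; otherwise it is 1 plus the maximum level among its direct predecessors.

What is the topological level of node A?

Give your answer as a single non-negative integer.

Op 1: add_edge(E, B). Edges now: 1
Op 2: add_edge(F, A). Edges now: 2
Op 3: add_edge(D, C). Edges now: 3
Op 4: add_edge(E, B) (duplicate, no change). Edges now: 3
Compute levels (Kahn BFS):
  sources (in-degree 0): D, E, F
  process D: level=0
    D->C: in-degree(C)=0, level(C)=1, enqueue
  process E: level=0
    E->B: in-degree(B)=0, level(B)=1, enqueue
  process F: level=0
    F->A: in-degree(A)=0, level(A)=1, enqueue
  process C: level=1
  process B: level=1
  process A: level=1
All levels: A:1, B:1, C:1, D:0, E:0, F:0
level(A) = 1

Answer: 1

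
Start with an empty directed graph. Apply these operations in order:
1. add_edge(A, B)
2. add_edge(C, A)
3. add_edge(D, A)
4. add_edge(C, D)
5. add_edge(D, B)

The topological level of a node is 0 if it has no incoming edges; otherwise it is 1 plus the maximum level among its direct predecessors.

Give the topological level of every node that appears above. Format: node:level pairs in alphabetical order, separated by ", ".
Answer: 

Op 1: add_edge(A, B). Edges now: 1
Op 2: add_edge(C, A). Edges now: 2
Op 3: add_edge(D, A). Edges now: 3
Op 4: add_edge(C, D). Edges now: 4
Op 5: add_edge(D, B). Edges now: 5
Compute levels (Kahn BFS):
  sources (in-degree 0): C
  process C: level=0
    C->A: in-degree(A)=1, level(A)>=1
    C->D: in-degree(D)=0, level(D)=1, enqueue
  process D: level=1
    D->A: in-degree(A)=0, level(A)=2, enqueue
    D->B: in-degree(B)=1, level(B)>=2
  process A: level=2
    A->B: in-degree(B)=0, level(B)=3, enqueue
  process B: level=3
All levels: A:2, B:3, C:0, D:1

Answer: A:2, B:3, C:0, D:1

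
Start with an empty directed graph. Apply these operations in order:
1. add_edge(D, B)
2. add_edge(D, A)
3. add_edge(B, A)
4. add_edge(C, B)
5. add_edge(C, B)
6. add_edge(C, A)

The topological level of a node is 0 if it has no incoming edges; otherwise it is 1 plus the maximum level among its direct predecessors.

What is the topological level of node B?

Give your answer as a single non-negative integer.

Answer: 1

Derivation:
Op 1: add_edge(D, B). Edges now: 1
Op 2: add_edge(D, A). Edges now: 2
Op 3: add_edge(B, A). Edges now: 3
Op 4: add_edge(C, B). Edges now: 4
Op 5: add_edge(C, B) (duplicate, no change). Edges now: 4
Op 6: add_edge(C, A). Edges now: 5
Compute levels (Kahn BFS):
  sources (in-degree 0): C, D
  process C: level=0
    C->A: in-degree(A)=2, level(A)>=1
    C->B: in-degree(B)=1, level(B)>=1
  process D: level=0
    D->A: in-degree(A)=1, level(A)>=1
    D->B: in-degree(B)=0, level(B)=1, enqueue
  process B: level=1
    B->A: in-degree(A)=0, level(A)=2, enqueue
  process A: level=2
All levels: A:2, B:1, C:0, D:0
level(B) = 1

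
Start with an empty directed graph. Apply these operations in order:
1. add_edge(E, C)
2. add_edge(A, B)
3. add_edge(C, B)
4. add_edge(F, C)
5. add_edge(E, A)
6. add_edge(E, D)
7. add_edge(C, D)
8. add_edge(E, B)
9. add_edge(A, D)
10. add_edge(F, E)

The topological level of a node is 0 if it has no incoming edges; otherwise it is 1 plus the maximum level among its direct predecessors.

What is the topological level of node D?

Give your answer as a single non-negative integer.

Op 1: add_edge(E, C). Edges now: 1
Op 2: add_edge(A, B). Edges now: 2
Op 3: add_edge(C, B). Edges now: 3
Op 4: add_edge(F, C). Edges now: 4
Op 5: add_edge(E, A). Edges now: 5
Op 6: add_edge(E, D). Edges now: 6
Op 7: add_edge(C, D). Edges now: 7
Op 8: add_edge(E, B). Edges now: 8
Op 9: add_edge(A, D). Edges now: 9
Op 10: add_edge(F, E). Edges now: 10
Compute levels (Kahn BFS):
  sources (in-degree 0): F
  process F: level=0
    F->C: in-degree(C)=1, level(C)>=1
    F->E: in-degree(E)=0, level(E)=1, enqueue
  process E: level=1
    E->A: in-degree(A)=0, level(A)=2, enqueue
    E->B: in-degree(B)=2, level(B)>=2
    E->C: in-degree(C)=0, level(C)=2, enqueue
    E->D: in-degree(D)=2, level(D)>=2
  process A: level=2
    A->B: in-degree(B)=1, level(B)>=3
    A->D: in-degree(D)=1, level(D)>=3
  process C: level=2
    C->B: in-degree(B)=0, level(B)=3, enqueue
    C->D: in-degree(D)=0, level(D)=3, enqueue
  process B: level=3
  process D: level=3
All levels: A:2, B:3, C:2, D:3, E:1, F:0
level(D) = 3

Answer: 3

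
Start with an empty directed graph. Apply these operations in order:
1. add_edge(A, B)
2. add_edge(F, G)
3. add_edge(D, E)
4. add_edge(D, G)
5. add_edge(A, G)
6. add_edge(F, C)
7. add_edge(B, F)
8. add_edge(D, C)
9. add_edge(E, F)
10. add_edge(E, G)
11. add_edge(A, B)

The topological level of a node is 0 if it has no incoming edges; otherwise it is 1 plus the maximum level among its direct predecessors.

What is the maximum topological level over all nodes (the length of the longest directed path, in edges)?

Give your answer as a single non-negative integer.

Op 1: add_edge(A, B). Edges now: 1
Op 2: add_edge(F, G). Edges now: 2
Op 3: add_edge(D, E). Edges now: 3
Op 4: add_edge(D, G). Edges now: 4
Op 5: add_edge(A, G). Edges now: 5
Op 6: add_edge(F, C). Edges now: 6
Op 7: add_edge(B, F). Edges now: 7
Op 8: add_edge(D, C). Edges now: 8
Op 9: add_edge(E, F). Edges now: 9
Op 10: add_edge(E, G). Edges now: 10
Op 11: add_edge(A, B) (duplicate, no change). Edges now: 10
Compute levels (Kahn BFS):
  sources (in-degree 0): A, D
  process A: level=0
    A->B: in-degree(B)=0, level(B)=1, enqueue
    A->G: in-degree(G)=3, level(G)>=1
  process D: level=0
    D->C: in-degree(C)=1, level(C)>=1
    D->E: in-degree(E)=0, level(E)=1, enqueue
    D->G: in-degree(G)=2, level(G)>=1
  process B: level=1
    B->F: in-degree(F)=1, level(F)>=2
  process E: level=1
    E->F: in-degree(F)=0, level(F)=2, enqueue
    E->G: in-degree(G)=1, level(G)>=2
  process F: level=2
    F->C: in-degree(C)=0, level(C)=3, enqueue
    F->G: in-degree(G)=0, level(G)=3, enqueue
  process C: level=3
  process G: level=3
All levels: A:0, B:1, C:3, D:0, E:1, F:2, G:3
max level = 3

Answer: 3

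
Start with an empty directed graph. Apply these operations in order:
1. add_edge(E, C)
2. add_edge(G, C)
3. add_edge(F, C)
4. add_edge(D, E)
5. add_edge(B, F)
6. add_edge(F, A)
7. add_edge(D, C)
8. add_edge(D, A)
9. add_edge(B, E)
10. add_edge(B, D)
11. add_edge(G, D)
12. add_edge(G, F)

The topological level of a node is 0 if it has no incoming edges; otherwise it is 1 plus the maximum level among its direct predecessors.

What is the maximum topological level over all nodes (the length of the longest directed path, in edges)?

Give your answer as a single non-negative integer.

Answer: 3

Derivation:
Op 1: add_edge(E, C). Edges now: 1
Op 2: add_edge(G, C). Edges now: 2
Op 3: add_edge(F, C). Edges now: 3
Op 4: add_edge(D, E). Edges now: 4
Op 5: add_edge(B, F). Edges now: 5
Op 6: add_edge(F, A). Edges now: 6
Op 7: add_edge(D, C). Edges now: 7
Op 8: add_edge(D, A). Edges now: 8
Op 9: add_edge(B, E). Edges now: 9
Op 10: add_edge(B, D). Edges now: 10
Op 11: add_edge(G, D). Edges now: 11
Op 12: add_edge(G, F). Edges now: 12
Compute levels (Kahn BFS):
  sources (in-degree 0): B, G
  process B: level=0
    B->D: in-degree(D)=1, level(D)>=1
    B->E: in-degree(E)=1, level(E)>=1
    B->F: in-degree(F)=1, level(F)>=1
  process G: level=0
    G->C: in-degree(C)=3, level(C)>=1
    G->D: in-degree(D)=0, level(D)=1, enqueue
    G->F: in-degree(F)=0, level(F)=1, enqueue
  process D: level=1
    D->A: in-degree(A)=1, level(A)>=2
    D->C: in-degree(C)=2, level(C)>=2
    D->E: in-degree(E)=0, level(E)=2, enqueue
  process F: level=1
    F->A: in-degree(A)=0, level(A)=2, enqueue
    F->C: in-degree(C)=1, level(C)>=2
  process E: level=2
    E->C: in-degree(C)=0, level(C)=3, enqueue
  process A: level=2
  process C: level=3
All levels: A:2, B:0, C:3, D:1, E:2, F:1, G:0
max level = 3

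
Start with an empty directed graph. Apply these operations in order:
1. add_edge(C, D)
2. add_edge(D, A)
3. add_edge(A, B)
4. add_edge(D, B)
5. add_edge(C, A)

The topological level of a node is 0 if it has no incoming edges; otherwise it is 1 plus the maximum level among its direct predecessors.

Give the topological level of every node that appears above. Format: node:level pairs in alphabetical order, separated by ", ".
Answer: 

Op 1: add_edge(C, D). Edges now: 1
Op 2: add_edge(D, A). Edges now: 2
Op 3: add_edge(A, B). Edges now: 3
Op 4: add_edge(D, B). Edges now: 4
Op 5: add_edge(C, A). Edges now: 5
Compute levels (Kahn BFS):
  sources (in-degree 0): C
  process C: level=0
    C->A: in-degree(A)=1, level(A)>=1
    C->D: in-degree(D)=0, level(D)=1, enqueue
  process D: level=1
    D->A: in-degree(A)=0, level(A)=2, enqueue
    D->B: in-degree(B)=1, level(B)>=2
  process A: level=2
    A->B: in-degree(B)=0, level(B)=3, enqueue
  process B: level=3
All levels: A:2, B:3, C:0, D:1

Answer: A:2, B:3, C:0, D:1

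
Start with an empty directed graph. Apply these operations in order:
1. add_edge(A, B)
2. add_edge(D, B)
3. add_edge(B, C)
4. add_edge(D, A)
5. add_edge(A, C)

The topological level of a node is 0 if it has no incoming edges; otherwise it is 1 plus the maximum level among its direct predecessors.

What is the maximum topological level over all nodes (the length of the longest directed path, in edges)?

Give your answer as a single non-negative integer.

Op 1: add_edge(A, B). Edges now: 1
Op 2: add_edge(D, B). Edges now: 2
Op 3: add_edge(B, C). Edges now: 3
Op 4: add_edge(D, A). Edges now: 4
Op 5: add_edge(A, C). Edges now: 5
Compute levels (Kahn BFS):
  sources (in-degree 0): D
  process D: level=0
    D->A: in-degree(A)=0, level(A)=1, enqueue
    D->B: in-degree(B)=1, level(B)>=1
  process A: level=1
    A->B: in-degree(B)=0, level(B)=2, enqueue
    A->C: in-degree(C)=1, level(C)>=2
  process B: level=2
    B->C: in-degree(C)=0, level(C)=3, enqueue
  process C: level=3
All levels: A:1, B:2, C:3, D:0
max level = 3

Answer: 3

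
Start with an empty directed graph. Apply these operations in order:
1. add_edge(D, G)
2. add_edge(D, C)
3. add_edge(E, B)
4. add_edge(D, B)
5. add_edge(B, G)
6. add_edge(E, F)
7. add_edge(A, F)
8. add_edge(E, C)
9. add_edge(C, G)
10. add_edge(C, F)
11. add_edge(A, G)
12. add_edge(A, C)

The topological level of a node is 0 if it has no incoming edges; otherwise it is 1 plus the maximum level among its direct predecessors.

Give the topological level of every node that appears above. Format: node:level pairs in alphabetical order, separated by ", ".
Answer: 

Answer: A:0, B:1, C:1, D:0, E:0, F:2, G:2

Derivation:
Op 1: add_edge(D, G). Edges now: 1
Op 2: add_edge(D, C). Edges now: 2
Op 3: add_edge(E, B). Edges now: 3
Op 4: add_edge(D, B). Edges now: 4
Op 5: add_edge(B, G). Edges now: 5
Op 6: add_edge(E, F). Edges now: 6
Op 7: add_edge(A, F). Edges now: 7
Op 8: add_edge(E, C). Edges now: 8
Op 9: add_edge(C, G). Edges now: 9
Op 10: add_edge(C, F). Edges now: 10
Op 11: add_edge(A, G). Edges now: 11
Op 12: add_edge(A, C). Edges now: 12
Compute levels (Kahn BFS):
  sources (in-degree 0): A, D, E
  process A: level=0
    A->C: in-degree(C)=2, level(C)>=1
    A->F: in-degree(F)=2, level(F)>=1
    A->G: in-degree(G)=3, level(G)>=1
  process D: level=0
    D->B: in-degree(B)=1, level(B)>=1
    D->C: in-degree(C)=1, level(C)>=1
    D->G: in-degree(G)=2, level(G)>=1
  process E: level=0
    E->B: in-degree(B)=0, level(B)=1, enqueue
    E->C: in-degree(C)=0, level(C)=1, enqueue
    E->F: in-degree(F)=1, level(F)>=1
  process B: level=1
    B->G: in-degree(G)=1, level(G)>=2
  process C: level=1
    C->F: in-degree(F)=0, level(F)=2, enqueue
    C->G: in-degree(G)=0, level(G)=2, enqueue
  process F: level=2
  process G: level=2
All levels: A:0, B:1, C:1, D:0, E:0, F:2, G:2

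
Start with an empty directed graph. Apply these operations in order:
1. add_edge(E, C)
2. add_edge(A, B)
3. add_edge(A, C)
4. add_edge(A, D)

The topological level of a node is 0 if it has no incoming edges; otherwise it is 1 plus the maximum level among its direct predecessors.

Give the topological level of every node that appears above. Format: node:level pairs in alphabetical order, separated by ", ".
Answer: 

Answer: A:0, B:1, C:1, D:1, E:0

Derivation:
Op 1: add_edge(E, C). Edges now: 1
Op 2: add_edge(A, B). Edges now: 2
Op 3: add_edge(A, C). Edges now: 3
Op 4: add_edge(A, D). Edges now: 4
Compute levels (Kahn BFS):
  sources (in-degree 0): A, E
  process A: level=0
    A->B: in-degree(B)=0, level(B)=1, enqueue
    A->C: in-degree(C)=1, level(C)>=1
    A->D: in-degree(D)=0, level(D)=1, enqueue
  process E: level=0
    E->C: in-degree(C)=0, level(C)=1, enqueue
  process B: level=1
  process D: level=1
  process C: level=1
All levels: A:0, B:1, C:1, D:1, E:0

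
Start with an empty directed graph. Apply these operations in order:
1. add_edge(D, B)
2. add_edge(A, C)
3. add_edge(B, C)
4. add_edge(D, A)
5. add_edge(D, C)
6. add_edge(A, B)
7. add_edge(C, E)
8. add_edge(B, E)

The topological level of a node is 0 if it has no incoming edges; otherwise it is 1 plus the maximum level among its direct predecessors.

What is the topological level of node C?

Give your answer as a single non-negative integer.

Op 1: add_edge(D, B). Edges now: 1
Op 2: add_edge(A, C). Edges now: 2
Op 3: add_edge(B, C). Edges now: 3
Op 4: add_edge(D, A). Edges now: 4
Op 5: add_edge(D, C). Edges now: 5
Op 6: add_edge(A, B). Edges now: 6
Op 7: add_edge(C, E). Edges now: 7
Op 8: add_edge(B, E). Edges now: 8
Compute levels (Kahn BFS):
  sources (in-degree 0): D
  process D: level=0
    D->A: in-degree(A)=0, level(A)=1, enqueue
    D->B: in-degree(B)=1, level(B)>=1
    D->C: in-degree(C)=2, level(C)>=1
  process A: level=1
    A->B: in-degree(B)=0, level(B)=2, enqueue
    A->C: in-degree(C)=1, level(C)>=2
  process B: level=2
    B->C: in-degree(C)=0, level(C)=3, enqueue
    B->E: in-degree(E)=1, level(E)>=3
  process C: level=3
    C->E: in-degree(E)=0, level(E)=4, enqueue
  process E: level=4
All levels: A:1, B:2, C:3, D:0, E:4
level(C) = 3

Answer: 3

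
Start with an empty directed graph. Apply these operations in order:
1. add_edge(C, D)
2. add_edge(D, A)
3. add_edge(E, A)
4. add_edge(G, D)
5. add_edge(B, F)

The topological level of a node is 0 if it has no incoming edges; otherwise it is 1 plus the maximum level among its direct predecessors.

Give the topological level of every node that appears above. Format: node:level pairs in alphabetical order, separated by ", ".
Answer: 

Op 1: add_edge(C, D). Edges now: 1
Op 2: add_edge(D, A). Edges now: 2
Op 3: add_edge(E, A). Edges now: 3
Op 4: add_edge(G, D). Edges now: 4
Op 5: add_edge(B, F). Edges now: 5
Compute levels (Kahn BFS):
  sources (in-degree 0): B, C, E, G
  process B: level=0
    B->F: in-degree(F)=0, level(F)=1, enqueue
  process C: level=0
    C->D: in-degree(D)=1, level(D)>=1
  process E: level=0
    E->A: in-degree(A)=1, level(A)>=1
  process G: level=0
    G->D: in-degree(D)=0, level(D)=1, enqueue
  process F: level=1
  process D: level=1
    D->A: in-degree(A)=0, level(A)=2, enqueue
  process A: level=2
All levels: A:2, B:0, C:0, D:1, E:0, F:1, G:0

Answer: A:2, B:0, C:0, D:1, E:0, F:1, G:0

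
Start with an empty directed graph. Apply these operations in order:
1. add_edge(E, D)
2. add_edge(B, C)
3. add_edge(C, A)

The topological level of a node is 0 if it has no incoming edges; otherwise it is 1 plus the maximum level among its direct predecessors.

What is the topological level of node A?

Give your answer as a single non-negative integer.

Op 1: add_edge(E, D). Edges now: 1
Op 2: add_edge(B, C). Edges now: 2
Op 3: add_edge(C, A). Edges now: 3
Compute levels (Kahn BFS):
  sources (in-degree 0): B, E
  process B: level=0
    B->C: in-degree(C)=0, level(C)=1, enqueue
  process E: level=0
    E->D: in-degree(D)=0, level(D)=1, enqueue
  process C: level=1
    C->A: in-degree(A)=0, level(A)=2, enqueue
  process D: level=1
  process A: level=2
All levels: A:2, B:0, C:1, D:1, E:0
level(A) = 2

Answer: 2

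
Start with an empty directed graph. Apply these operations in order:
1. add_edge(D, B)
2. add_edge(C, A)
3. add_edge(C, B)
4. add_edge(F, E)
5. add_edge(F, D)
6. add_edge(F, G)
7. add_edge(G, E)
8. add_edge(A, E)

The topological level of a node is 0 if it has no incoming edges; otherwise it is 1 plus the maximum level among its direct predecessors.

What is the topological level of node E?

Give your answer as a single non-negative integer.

Answer: 2

Derivation:
Op 1: add_edge(D, B). Edges now: 1
Op 2: add_edge(C, A). Edges now: 2
Op 3: add_edge(C, B). Edges now: 3
Op 4: add_edge(F, E). Edges now: 4
Op 5: add_edge(F, D). Edges now: 5
Op 6: add_edge(F, G). Edges now: 6
Op 7: add_edge(G, E). Edges now: 7
Op 8: add_edge(A, E). Edges now: 8
Compute levels (Kahn BFS):
  sources (in-degree 0): C, F
  process C: level=0
    C->A: in-degree(A)=0, level(A)=1, enqueue
    C->B: in-degree(B)=1, level(B)>=1
  process F: level=0
    F->D: in-degree(D)=0, level(D)=1, enqueue
    F->E: in-degree(E)=2, level(E)>=1
    F->G: in-degree(G)=0, level(G)=1, enqueue
  process A: level=1
    A->E: in-degree(E)=1, level(E)>=2
  process D: level=1
    D->B: in-degree(B)=0, level(B)=2, enqueue
  process G: level=1
    G->E: in-degree(E)=0, level(E)=2, enqueue
  process B: level=2
  process E: level=2
All levels: A:1, B:2, C:0, D:1, E:2, F:0, G:1
level(E) = 2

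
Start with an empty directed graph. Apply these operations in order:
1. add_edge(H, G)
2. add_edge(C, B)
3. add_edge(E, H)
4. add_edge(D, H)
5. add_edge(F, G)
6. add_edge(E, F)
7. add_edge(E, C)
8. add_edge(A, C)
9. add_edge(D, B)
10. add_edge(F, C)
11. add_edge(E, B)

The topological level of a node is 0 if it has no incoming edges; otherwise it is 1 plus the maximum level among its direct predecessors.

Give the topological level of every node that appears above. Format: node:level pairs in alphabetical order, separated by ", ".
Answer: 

Op 1: add_edge(H, G). Edges now: 1
Op 2: add_edge(C, B). Edges now: 2
Op 3: add_edge(E, H). Edges now: 3
Op 4: add_edge(D, H). Edges now: 4
Op 5: add_edge(F, G). Edges now: 5
Op 6: add_edge(E, F). Edges now: 6
Op 7: add_edge(E, C). Edges now: 7
Op 8: add_edge(A, C). Edges now: 8
Op 9: add_edge(D, B). Edges now: 9
Op 10: add_edge(F, C). Edges now: 10
Op 11: add_edge(E, B). Edges now: 11
Compute levels (Kahn BFS):
  sources (in-degree 0): A, D, E
  process A: level=0
    A->C: in-degree(C)=2, level(C)>=1
  process D: level=0
    D->B: in-degree(B)=2, level(B)>=1
    D->H: in-degree(H)=1, level(H)>=1
  process E: level=0
    E->B: in-degree(B)=1, level(B)>=1
    E->C: in-degree(C)=1, level(C)>=1
    E->F: in-degree(F)=0, level(F)=1, enqueue
    E->H: in-degree(H)=0, level(H)=1, enqueue
  process F: level=1
    F->C: in-degree(C)=0, level(C)=2, enqueue
    F->G: in-degree(G)=1, level(G)>=2
  process H: level=1
    H->G: in-degree(G)=0, level(G)=2, enqueue
  process C: level=2
    C->B: in-degree(B)=0, level(B)=3, enqueue
  process G: level=2
  process B: level=3
All levels: A:0, B:3, C:2, D:0, E:0, F:1, G:2, H:1

Answer: A:0, B:3, C:2, D:0, E:0, F:1, G:2, H:1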